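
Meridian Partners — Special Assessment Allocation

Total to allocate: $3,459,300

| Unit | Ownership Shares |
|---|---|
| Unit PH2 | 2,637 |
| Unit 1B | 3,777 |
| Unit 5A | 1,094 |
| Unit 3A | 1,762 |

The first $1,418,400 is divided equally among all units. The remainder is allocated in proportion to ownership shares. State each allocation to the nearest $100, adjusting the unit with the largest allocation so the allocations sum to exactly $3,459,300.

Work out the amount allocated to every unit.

Unit PH2: $935,200 · Unit 1B: $1,186,100 · Unit 5A: $595,500 · Unit 3A: $742,500

Equal tier: $1,418,400 ÷ 4 = $354,600 apiece.
Remainder $2,040,900 by ownership shares (total 9,270): Unit PH2 580,566.70 → $580,600; Unit 1B 831,551.17 → $831,600; Unit 5A 240,857.02 → $240,900; Unit 3A 387,925.11 → $387,900.
Rounding difference −$100 on remainder applied to Unit 1B.
Totals: Unit PH2 $354,600 + $580,600 = $935,200; Unit 1B $354,600 + $831,500 = $1,186,100; Unit 5A $354,600 + $240,900 = $595,500; Unit 3A $354,600 + $387,900 = $742,500.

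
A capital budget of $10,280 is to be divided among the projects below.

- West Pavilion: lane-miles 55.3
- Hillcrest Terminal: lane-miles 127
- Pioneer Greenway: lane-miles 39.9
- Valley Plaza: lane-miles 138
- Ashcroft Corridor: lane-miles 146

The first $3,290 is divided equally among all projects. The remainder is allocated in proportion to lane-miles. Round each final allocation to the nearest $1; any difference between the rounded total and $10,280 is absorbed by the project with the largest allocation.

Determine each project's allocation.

Equal tier: $3,290 ÷ 5 = $658 apiece.
Remainder $6,990 by lane-miles (total 506.2): West Pavilion 763.63 → $764; Hillcrest Terminal 1,753.71 → $1,754; Pioneer Greenway 550.97 → $551; Valley Plaza 1,905.61 → $1,906; Ashcroft Corridor 2,016.08 → $2,016.
Rounding difference −$1 on remainder applied to Ashcroft Corridor.
Totals: West Pavilion $658 + $764 = $1,422; Hillcrest Terminal $658 + $1,754 = $2,412; Pioneer Greenway $658 + $551 = $1,209; Valley Plaza $658 + $1,906 = $2,564; Ashcroft Corridor $658 + $2,015 = $2,673.

West Pavilion: $1,422 · Hillcrest Terminal: $2,412 · Pioneer Greenway: $1,209 · Valley Plaza: $2,564 · Ashcroft Corridor: $2,673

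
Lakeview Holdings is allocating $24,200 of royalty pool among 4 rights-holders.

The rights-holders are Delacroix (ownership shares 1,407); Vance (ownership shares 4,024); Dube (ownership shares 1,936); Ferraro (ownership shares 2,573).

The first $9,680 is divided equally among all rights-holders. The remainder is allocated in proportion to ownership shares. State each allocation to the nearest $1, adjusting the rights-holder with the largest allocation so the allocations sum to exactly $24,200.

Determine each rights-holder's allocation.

Delacroix: $4,475 | Vance: $8,298 | Dube: $5,248 | Ferraro: $6,179

$9,680 shared equally gives $2,420 per rights-holder.
Remainder $14,520 by ownership shares (total 9,940): Delacroix 2,055.30 → $2,055; Vance 5,878.12 → $5,878; Dube 2,828.04 → $2,828; Ferraro 3,758.55 → $3,759.
Totals: Delacroix $2,420 + $2,055 = $4,475; Vance $2,420 + $5,878 = $8,298; Dube $2,420 + $2,828 = $5,248; Ferraro $2,420 + $3,759 = $6,179.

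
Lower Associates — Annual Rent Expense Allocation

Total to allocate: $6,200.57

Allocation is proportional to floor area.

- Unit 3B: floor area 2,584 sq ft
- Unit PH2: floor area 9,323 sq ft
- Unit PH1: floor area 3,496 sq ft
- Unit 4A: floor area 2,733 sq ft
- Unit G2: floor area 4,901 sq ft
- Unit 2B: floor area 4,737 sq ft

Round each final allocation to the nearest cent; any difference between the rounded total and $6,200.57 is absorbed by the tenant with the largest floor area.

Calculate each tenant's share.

Unit 3B: $576.88 | Unit PH2: $2,081.37 | Unit PH1: $780.49 | Unit 4A: $610.14 | Unit G2: $1,094.15 | Unit 2B: $1,057.54

Sum of floor area: 2,584 + 9,323 + 3,496 + 2,733 + 4,901 + 4,737 = 27,774.
Pro-rata amounts: Unit 3B 576.8803; Unit PH2 2,081.3680; Unit PH1 780.4851; Unit 4A 610.1447; Unit G2 1,094.1526; Unit 2B 1,057.5394.
After rounding (cent): Unit 3B $576.88; Unit PH2 $2,081.37; Unit PH1 $780.49; Unit 4A $610.14; Unit G2 $1,094.15; Unit 2B $1,057.54. Sum = $6,200.57.
Sum already equals the total — no adjustment.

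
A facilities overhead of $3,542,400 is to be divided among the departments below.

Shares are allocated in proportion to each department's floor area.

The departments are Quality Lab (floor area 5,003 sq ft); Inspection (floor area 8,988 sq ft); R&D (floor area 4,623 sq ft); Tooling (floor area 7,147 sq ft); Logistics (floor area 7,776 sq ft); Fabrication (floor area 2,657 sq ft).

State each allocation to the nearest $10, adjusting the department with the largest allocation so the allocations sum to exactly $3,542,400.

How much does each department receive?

Total floor area = 36,194.
Raw shares: Quality Lab 5,003/36,194 × $3,542,400 = 489,656.50; Inspection 8,988/36,194 × $3,542,400 = 879,678.71; R&D 4,623/36,194 × $3,542,400 = 452,464.92; Tooling 7,147/36,194 × $3,542,400 = 699,495.30; Logistics 7,776/36,194 × $3,542,400 = 761,057.15; Fabrication 2,657/36,194 × $3,542,400 = 260,047.43.
After rounding ($10): Quality Lab $489,660; Inspection $879,680; R&D $452,460; Tooling $699,500; Logistics $761,060; Fabrication $260,050. Sum = $3,542,410.
Difference $3,542,400 − $3,542,410 = −$10 applied to largest allocation (Inspection): Inspection becomes $879,670.

Quality Lab: $489,660; Inspection: $879,670; R&D: $452,460; Tooling: $699,500; Logistics: $761,060; Fabrication: $260,050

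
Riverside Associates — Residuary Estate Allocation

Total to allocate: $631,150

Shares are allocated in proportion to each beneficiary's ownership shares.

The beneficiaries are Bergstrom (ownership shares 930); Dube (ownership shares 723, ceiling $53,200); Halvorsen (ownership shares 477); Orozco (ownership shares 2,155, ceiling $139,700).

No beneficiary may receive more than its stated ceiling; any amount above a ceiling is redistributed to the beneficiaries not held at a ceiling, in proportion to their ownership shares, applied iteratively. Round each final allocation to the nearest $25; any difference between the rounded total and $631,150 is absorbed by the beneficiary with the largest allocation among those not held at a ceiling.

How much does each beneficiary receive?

Bergstrom: $289,675 | Dube: $53,200 | Halvorsen: $148,575 | Orozco: $139,700

Combined ownership shares = 4,285.
Proportional shares (ignoring caps): Bergstrom 136,982.38; Dube 106,492.75; Halvorsen 70,258.70; Orozco 317,416.16.
Cap binds for Dube ($53,200), Orozco ($139,700); balance $438,250 reallocated over remaining ownership shares 1,407.
Remaining shares: Bergstrom 289,674.84 → $289,675; Halvorsen 148,575.16 → $148,575.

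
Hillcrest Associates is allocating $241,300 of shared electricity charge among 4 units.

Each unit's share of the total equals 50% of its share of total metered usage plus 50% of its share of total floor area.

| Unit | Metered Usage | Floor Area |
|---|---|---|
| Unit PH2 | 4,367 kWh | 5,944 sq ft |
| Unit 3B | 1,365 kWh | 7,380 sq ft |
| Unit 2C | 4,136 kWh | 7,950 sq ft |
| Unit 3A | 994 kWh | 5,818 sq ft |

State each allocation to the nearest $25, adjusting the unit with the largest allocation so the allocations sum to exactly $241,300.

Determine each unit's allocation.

Unit PH2: $74,975; Unit 3B: $48,025; Unit 2C: $81,350; Unit 3A: $36,950

Metered usage total 10,862; floor area total 27,092.
Combined weights (50% metered usage + 50% floor area): Unit PH2 0.3107; Unit 3B 0.1990; Unit 2C 0.3371; Unit 3A 0.1531.
Pro-rata amounts: Unit PH2 74,977.26; Unit 3B 48,027.46; Unit 2C 81,344.83; Unit 3A 36,950.44.
After rounding ($25): Unit PH2 $74,975; Unit 3B $48,025; Unit 2C $81,350; Unit 3A $36,950. Sum = $241,300.
No rounding difference to absorb.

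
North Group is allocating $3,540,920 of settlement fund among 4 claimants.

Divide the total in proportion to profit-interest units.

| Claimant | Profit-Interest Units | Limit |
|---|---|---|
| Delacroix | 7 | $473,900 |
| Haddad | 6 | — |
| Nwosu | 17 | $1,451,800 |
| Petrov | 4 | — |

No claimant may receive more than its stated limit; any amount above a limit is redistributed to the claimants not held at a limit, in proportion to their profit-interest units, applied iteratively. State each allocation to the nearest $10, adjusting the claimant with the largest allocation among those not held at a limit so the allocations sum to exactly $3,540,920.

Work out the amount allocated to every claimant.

Delacroix: $473,900 | Haddad: $969,130 | Nwosu: $1,451,800 | Petrov: $646,090

Total profit-interest units = 34.
Proportional shares (ignoring caps): Delacroix 729,012.94; Haddad 624,868.24; Nwosu 1,770,460.00; Petrov 416,578.82.
Capped: Delacroix ($473,900), Nwosu ($1,451,800); balance $1,615,220 reallocated over remaining profit-interest units 10.
Redistributed shares: Haddad 969,132.00 → $969,130; Petrov 646,088.00 → $646,090.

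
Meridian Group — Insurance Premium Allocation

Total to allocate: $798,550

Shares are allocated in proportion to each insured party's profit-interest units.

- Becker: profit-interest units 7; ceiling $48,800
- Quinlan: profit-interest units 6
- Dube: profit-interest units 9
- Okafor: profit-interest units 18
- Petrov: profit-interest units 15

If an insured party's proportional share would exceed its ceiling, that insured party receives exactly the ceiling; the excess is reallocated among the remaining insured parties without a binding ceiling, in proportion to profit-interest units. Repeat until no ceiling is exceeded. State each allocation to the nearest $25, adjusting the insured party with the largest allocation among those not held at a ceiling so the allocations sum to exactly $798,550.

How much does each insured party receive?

Sum of profit-interest units: 55.
Unconstrained shares: Becker 101,633.64; Quinlan 87,114.55; Dube 130,671.82; Okafor 261,343.64; Petrov 217,786.36.
Held at cap: Becker ($48,800); balance $749,750 reallocated over remaining profit-interest units 48.
Shares after redistribution: Quinlan 93,718.75 → $93,725; Dube 140,578.12 → $140,575; Okafor 281,156.25 → $281,150; Petrov 234,296.88 → $234,300.

Becker: $48,800 · Quinlan: $93,725 · Dube: $140,575 · Okafor: $281,150 · Petrov: $234,300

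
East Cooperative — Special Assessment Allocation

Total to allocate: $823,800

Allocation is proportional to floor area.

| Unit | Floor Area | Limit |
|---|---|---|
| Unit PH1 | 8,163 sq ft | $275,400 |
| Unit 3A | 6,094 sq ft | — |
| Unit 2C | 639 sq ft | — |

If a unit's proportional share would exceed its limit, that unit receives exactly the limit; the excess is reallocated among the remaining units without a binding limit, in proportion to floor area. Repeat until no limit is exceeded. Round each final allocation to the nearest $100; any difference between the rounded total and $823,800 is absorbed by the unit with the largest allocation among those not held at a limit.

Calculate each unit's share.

Unit PH1: $275,400; Unit 3A: $496,400; Unit 2C: $52,000

Total floor area = 14,896.
Pro-rata shares before constraints: Unit PH1 451,441.96; Unit 3A 337,019.15; Unit 2C 35,338.90.
Held at cap: Unit PH1 ($275,400); balance $548,400 reallocated over remaining floor area 6,733.
Shares after redistribution: Unit 3A 496,353.72 → $496,400; Unit 2C 52,046.28 → $52,000.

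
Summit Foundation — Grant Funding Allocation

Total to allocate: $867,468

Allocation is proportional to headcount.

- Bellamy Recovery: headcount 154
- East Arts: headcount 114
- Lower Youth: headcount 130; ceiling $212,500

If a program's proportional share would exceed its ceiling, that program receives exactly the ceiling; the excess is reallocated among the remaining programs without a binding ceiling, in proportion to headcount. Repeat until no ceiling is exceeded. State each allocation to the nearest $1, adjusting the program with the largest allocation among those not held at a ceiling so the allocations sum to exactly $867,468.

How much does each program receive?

Bellamy Recovery: $376,362; East Arts: $278,606; Lower Youth: $212,500

Sum of headcount: 398.
Pro-rata shares before constraints: Bellamy Recovery 335,653.45; East Arts 248,470.73; Lower Youth 283,343.82.
Cap binds for Lower Youth ($212,500); residual $654,968 reallocated over remaining headcount 268.
Remaining shares: Bellamy Recovery 376,362.21 → $376,362; East Arts 278,605.79 → $278,606.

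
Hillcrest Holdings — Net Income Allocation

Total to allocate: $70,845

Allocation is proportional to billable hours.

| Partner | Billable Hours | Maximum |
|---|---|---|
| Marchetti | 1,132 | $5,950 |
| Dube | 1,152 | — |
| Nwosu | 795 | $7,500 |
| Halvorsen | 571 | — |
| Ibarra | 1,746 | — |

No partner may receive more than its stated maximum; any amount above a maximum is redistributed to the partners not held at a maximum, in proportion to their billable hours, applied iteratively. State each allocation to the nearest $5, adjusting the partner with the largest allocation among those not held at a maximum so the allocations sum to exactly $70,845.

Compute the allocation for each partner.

Billable hours total: 5,396.
Pro-rata shares before constraints: Marchetti 14,862.22; Dube 15,124.80; Nwosu 10,437.69; Halvorsen 7,496.76; Ibarra 22,923.53.
Capped: Marchetti ($5,950), Nwosu ($7,500); remaining pool $57,395 reallocated over remaining billable hours 3,469.
Remaining shares: Dube 19,059.97 → $19,060; Halvorsen 9,447.26 → $9,445; Ibarra 28,887.77 → $28,890.

Marchetti: $5,950 | Dube: $19,060 | Nwosu: $7,500 | Halvorsen: $9,445 | Ibarra: $28,890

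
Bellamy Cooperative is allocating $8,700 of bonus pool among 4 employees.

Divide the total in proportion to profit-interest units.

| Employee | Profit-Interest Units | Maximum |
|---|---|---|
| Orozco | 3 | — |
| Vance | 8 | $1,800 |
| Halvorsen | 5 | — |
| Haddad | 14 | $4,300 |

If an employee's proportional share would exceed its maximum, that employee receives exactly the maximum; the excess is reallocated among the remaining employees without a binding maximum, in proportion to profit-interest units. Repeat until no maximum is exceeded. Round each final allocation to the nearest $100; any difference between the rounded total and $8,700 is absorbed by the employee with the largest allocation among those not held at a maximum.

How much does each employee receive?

Orozco: $1,000 · Vance: $1,800 · Halvorsen: $1,600 · Haddad: $4,300

Combined profit-interest units = 30.
Proportional shares (ignoring caps): Orozco 870.00; Vance 2,320.00; Halvorsen 1,450.00; Haddad 4,060.00.
Capped: Vance ($1,800); balance $6,900 reallocated over remaining profit-interest units 22.
Capped: Haddad ($4,300); balance $2,600 reallocated over remaining profit-interest units 8.
Shares after redistribution: Orozco 975.00 → $1,000; Halvorsen 1,625.00 → $1,600.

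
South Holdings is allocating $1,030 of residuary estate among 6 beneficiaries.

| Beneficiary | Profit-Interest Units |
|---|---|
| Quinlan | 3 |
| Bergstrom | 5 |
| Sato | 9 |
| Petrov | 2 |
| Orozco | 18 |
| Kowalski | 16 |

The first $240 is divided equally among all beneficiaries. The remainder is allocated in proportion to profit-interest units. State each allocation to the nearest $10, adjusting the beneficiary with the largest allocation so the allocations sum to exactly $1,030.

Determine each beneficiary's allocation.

Quinlan: $80 · Bergstrom: $110 · Sato: $170 · Petrov: $70 · Orozco: $320 · Kowalski: $280

$240 shared equally gives $40 per beneficiary.
Remainder $790 by profit-interest units (total 53): Quinlan 44.72 → $40; Bergstrom 74.53 → $70; Sato 134.15 → $130; Petrov 29.81 → $30; Orozco 268.30 → $270; Kowalski 238.49 → $240.
Rounding difference +$10 on remainder applied to Orozco.
Totals: Quinlan $40 + $40 = $80; Bergstrom $40 + $70 = $110; Sato $40 + $130 = $170; Petrov $40 + $30 = $70; Orozco $40 + $280 = $320; Kowalski $40 + $240 = $280.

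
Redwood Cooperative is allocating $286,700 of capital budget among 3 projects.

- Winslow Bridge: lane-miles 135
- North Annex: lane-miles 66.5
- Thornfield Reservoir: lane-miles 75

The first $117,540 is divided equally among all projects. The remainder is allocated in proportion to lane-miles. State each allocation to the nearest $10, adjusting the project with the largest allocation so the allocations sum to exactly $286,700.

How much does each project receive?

$117,540 shared equally gives $39,180 per project.
Remainder $169,160 by lane-miles (total 276.5): Winslow Bridge 82,591.68 → $82,590; North Annex 40,684.05 → $40,680; Thornfield Reservoir 45,884.27 → $45,880.
Rounding difference +$10 on remainder applied to Winslow Bridge.
Totals: Winslow Bridge $39,180 + $82,600 = $121,780; North Annex $39,180 + $40,680 = $79,860; Thornfield Reservoir $39,180 + $45,880 = $85,060.

Winslow Bridge: $121,780 · North Annex: $79,860 · Thornfield Reservoir: $85,060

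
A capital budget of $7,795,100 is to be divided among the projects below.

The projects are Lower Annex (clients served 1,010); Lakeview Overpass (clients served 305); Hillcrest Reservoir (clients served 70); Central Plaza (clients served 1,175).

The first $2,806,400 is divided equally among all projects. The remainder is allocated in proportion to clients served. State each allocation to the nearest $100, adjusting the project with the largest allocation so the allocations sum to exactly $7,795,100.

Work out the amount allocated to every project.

First tranche $2,806,400 split equally: $701,600 each.
Remainder $4,988,700 by clients served (total 2,560): Lower Annex 1,968,198.05 → $1,968,200; Lakeview Overpass 594,356.84 → $594,400; Hillcrest Reservoir 136,409.77 → $136,400; Central Plaza 2,289,735.35 → $2,289,700.
Totals: Lower Annex $701,600 + $1,968,200 = $2,669,800; Lakeview Overpass $701,600 + $594,400 = $1,296,000; Hillcrest Reservoir $701,600 + $136,400 = $838,000; Central Plaza $701,600 + $2,289,700 = $2,991,300.

Lower Annex: $2,669,800 | Lakeview Overpass: $1,296,000 | Hillcrest Reservoir: $838,000 | Central Plaza: $2,991,300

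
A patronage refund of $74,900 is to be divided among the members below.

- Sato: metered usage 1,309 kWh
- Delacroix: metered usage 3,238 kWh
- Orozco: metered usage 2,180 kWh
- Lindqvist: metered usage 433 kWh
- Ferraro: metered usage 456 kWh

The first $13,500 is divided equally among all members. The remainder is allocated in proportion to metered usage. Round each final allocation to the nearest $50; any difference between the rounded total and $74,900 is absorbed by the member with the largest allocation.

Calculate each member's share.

Sato: $13,250 · Delacroix: $28,750 · Orozco: $20,300 · Lindqvist: $6,200 · Ferraro: $6,400

First tranche $13,500 split equally: $2,700 each.
Remainder $61,400 by metered usage (total 7,616): Sato 10,553.12 → $10,550; Delacroix 26,104.67 → $26,100; Orozco 17,575.11 → $17,600; Lindqvist 3,490.84 → $3,500; Ferraro 3,676.26 → $3,700.
Rounding difference −$50 on remainder applied to Delacroix.
Totals: Sato $2,700 + $10,550 = $13,250; Delacroix $2,700 + $26,050 = $28,750; Orozco $2,700 + $17,600 = $20,300; Lindqvist $2,700 + $3,500 = $6,200; Ferraro $2,700 + $3,700 = $6,400.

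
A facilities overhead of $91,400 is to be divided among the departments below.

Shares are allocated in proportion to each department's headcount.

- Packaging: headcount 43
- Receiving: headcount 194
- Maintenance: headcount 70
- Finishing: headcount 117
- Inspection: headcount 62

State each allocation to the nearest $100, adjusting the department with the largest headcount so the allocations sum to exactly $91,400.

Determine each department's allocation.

Packaging: $8,100; Receiving: $36,400; Maintenance: $13,200; Finishing: $22,000; Inspection: $11,700

Sum of headcount: 486.
Unrounded shares: Packaging 43/486 × $91,400 = 8,086.83; Receiving 194/486 × $91,400 = 36,484.77; Maintenance 70/486 × $91,400 = 13,164.61; Finishing 117/486 × $91,400 = 22,003.70; Inspection 62/486 × $91,400 = 11,660.08.
At nearest $100: Packaging $8,100; Receiving $36,500; Maintenance $13,200; Finishing $22,000; Inspection $11,700. Sum = $91,500.
Difference $91,400 − $91,500 = −$100 applied to largest headcount (Receiving): Receiving becomes $36,400.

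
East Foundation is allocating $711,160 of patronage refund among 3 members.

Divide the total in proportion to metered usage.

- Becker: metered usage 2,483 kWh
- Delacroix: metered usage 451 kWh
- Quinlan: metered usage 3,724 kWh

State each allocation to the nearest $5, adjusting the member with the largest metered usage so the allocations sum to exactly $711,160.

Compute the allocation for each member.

Combined metered usage = 2,483 + 451 + 3,724 = 6,658.
Raw shares: Becker 265,216.32; Delacroix 48,172.60; Quinlan 397,771.08.
After rounding ($5): Becker $265,215; Delacroix $48,175; Quinlan $397,770. Sum = $711,160.
Sum already equals the total — no adjustment.

Becker: $265,215 · Delacroix: $48,175 · Quinlan: $397,770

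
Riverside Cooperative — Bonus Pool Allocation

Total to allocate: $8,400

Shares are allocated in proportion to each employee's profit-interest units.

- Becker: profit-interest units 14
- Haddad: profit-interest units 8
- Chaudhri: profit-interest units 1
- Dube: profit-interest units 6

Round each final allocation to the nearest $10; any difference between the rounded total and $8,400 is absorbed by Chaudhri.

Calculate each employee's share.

Total profit-interest units = 29.
Pro-rata amounts: Becker 14/29 × $8,400 = 4,055.17; Haddad 8/29 × $8,400 = 2,317.24; Chaudhri 1/29 × $8,400 = 289.66; Dube 6/29 × $8,400 = 1,737.93.
Rounded to nearest $10: Becker $4,060; Haddad $2,320; Chaudhri $290; Dube $1,740. Sum = $8,410.
Difference $8,400 − $8,410 = −$10 applied to Chaudhri: Chaudhri becomes $280.

Becker: $4,060; Haddad: $2,320; Chaudhri: $280; Dube: $1,740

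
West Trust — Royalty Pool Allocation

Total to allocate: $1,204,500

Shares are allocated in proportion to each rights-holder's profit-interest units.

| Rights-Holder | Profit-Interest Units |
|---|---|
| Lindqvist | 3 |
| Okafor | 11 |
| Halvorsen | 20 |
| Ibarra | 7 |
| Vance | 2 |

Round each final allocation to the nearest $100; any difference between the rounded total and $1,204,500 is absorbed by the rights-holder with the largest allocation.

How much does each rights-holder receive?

Lindqvist: $84,000 | Okafor: $308,100 | Halvorsen: $560,300 | Ibarra: $196,100 | Vance: $56,000

Profit-interest units total: 43.
Unrounded shares: Lindqvist 3/43 × $1,204,500 = 84,034.88; Okafor 11/43 × $1,204,500 = 308,127.91; Halvorsen 20/43 × $1,204,500 = 560,232.56; Ibarra 7/43 × $1,204,500 = 196,081.40; Vance 2/43 × $1,204,500 = 56,023.26.
Rounded to nearest $100: Lindqvist $84,000; Okafor $308,100; Halvorsen $560,200; Ibarra $196,100; Vance $56,000. Sum = $1,204,400.
Difference $1,204,500 − $1,204,400 = +$100 applied to largest allocation (Halvorsen): Halvorsen becomes $560,300.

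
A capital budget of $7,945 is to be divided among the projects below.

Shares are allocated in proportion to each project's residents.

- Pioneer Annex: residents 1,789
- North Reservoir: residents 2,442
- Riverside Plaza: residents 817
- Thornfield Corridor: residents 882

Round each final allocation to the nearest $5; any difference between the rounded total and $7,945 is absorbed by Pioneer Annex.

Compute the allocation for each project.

Pioneer Annex: $2,400; North Reservoir: $3,270; Riverside Plaza: $1,095; Thornfield Corridor: $1,180

Combined residents = 5,930.
Unrounded shares: Pioneer Annex 1,789/5,930 × $7,945 = 2,396.90; North Reservoir 2,442/5,930 × $7,945 = 3,271.79; Riverside Plaza 817/5,930 × $7,945 = 1,094.61; Thornfield Corridor 882/5,930 × $7,945 = 1,181.70.
At nearest $5: Pioneer Annex $2,395; North Reservoir $3,270; Riverside Plaza $1,095; Thornfield Corridor $1,180. Sum = $7,940.
Difference $7,945 − $7,940 = +$5 applied to Pioneer Annex: Pioneer Annex becomes $2,400.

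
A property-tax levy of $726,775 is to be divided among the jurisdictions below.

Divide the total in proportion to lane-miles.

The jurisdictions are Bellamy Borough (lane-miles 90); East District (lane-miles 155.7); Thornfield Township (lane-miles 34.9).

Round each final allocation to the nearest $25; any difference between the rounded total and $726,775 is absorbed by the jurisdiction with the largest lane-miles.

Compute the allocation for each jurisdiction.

Total lane-miles = 90 + 155.7 + 34.9 = 280.6.
Proportional shares: Bellamy Borough 233,106.74; East District 403,274.65; Thornfield Township 90,393.61.
After rounding ($25): Bellamy Borough $233,100; East District $403,275; Thornfield Township $90,400. Sum = $726,775.
Sum already equals the total — no adjustment.

Bellamy Borough: $233,100 | East District: $403,275 | Thornfield Township: $90,400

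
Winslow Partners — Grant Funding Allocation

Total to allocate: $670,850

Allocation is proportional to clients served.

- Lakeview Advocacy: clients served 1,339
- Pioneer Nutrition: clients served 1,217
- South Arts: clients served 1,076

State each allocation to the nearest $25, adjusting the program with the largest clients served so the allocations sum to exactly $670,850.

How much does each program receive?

Lakeview Advocacy: $247,325 · Pioneer Nutrition: $224,775 · South Arts: $198,750

Combined clients served = 1,339 + 1,217 + 1,076 = 3,632.
Pro-rata amounts: Lakeview Advocacy 247,320.53; Pioneer Nutrition 224,786.47; South Arts 198,743.01.
Rounded to nearest $25: Lakeview Advocacy $247,325; Pioneer Nutrition $224,775; South Arts $198,750. Sum = $670,850.
Sum already equals the total — no adjustment.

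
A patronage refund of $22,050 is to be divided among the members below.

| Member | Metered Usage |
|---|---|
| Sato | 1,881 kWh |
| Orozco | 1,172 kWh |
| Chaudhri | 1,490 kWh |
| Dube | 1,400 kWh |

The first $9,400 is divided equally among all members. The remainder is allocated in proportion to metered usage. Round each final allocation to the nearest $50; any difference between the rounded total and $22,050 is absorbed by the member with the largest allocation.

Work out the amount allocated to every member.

Sato: $6,350; Orozco: $4,850; Chaudhri: $5,500; Dube: $5,350

Equal tier: $9,400 ÷ 4 = $2,350 apiece.
Remainder $12,650 by metered usage (total 5,943): Sato 4,003.81 → $4,000; Orozco 2,494.67 → $2,500; Chaudhri 3,171.55 → $3,150; Dube 2,979.98 → $3,000.
Totals: Sato $2,350 + $4,000 = $6,350; Orozco $2,350 + $2,500 = $4,850; Chaudhri $2,350 + $3,150 = $5,500; Dube $2,350 + $3,000 = $5,350.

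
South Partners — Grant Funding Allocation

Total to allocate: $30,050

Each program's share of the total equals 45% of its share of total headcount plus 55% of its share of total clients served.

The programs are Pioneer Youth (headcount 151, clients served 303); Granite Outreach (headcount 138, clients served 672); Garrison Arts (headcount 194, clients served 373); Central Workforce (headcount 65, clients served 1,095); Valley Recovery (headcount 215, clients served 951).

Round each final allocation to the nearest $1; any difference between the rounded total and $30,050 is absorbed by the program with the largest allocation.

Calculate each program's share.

Pioneer Youth: $4,152; Granite Outreach: $5,718; Garrison Arts: $5,255; Central Workforce: $6,484; Valley Recovery: $8,441

Headcount total 763; clients served total 3,394.
Combined weights (45% headcount + 55% clients served): Pioneer Youth 0.1382; Granite Outreach 0.1903; Garrison Arts 0.1749; Central Workforce 0.2158; Valley Recovery 0.2809.
Raw shares: Pioneer Youth 4,151.64; Granite Outreach 5,718.13; Garrison Arts 5,254.59; Central Workforce 6,484.22; Valley Recovery 8,441.41.
After rounding ($1): Pioneer Youth $4,152; Granite Outreach $5,718; Garrison Arts $5,255; Central Workforce $6,484; Valley Recovery $8,441. Sum = $30,050.
Rounded total matches; no reconciliation needed.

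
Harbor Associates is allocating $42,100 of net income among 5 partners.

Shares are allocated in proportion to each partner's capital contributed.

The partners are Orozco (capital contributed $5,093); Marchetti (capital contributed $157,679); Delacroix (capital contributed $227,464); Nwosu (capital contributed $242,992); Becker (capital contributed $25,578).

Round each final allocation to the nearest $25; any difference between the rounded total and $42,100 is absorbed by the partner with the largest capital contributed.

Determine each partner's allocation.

Orozco: $325 | Marchetti: $10,075 | Delacroix: $14,525 | Nwosu: $15,550 | Becker: $1,625

Sum of capital contributed: 658,806.
Raw shares: Orozco 5,093/658,806 × $42,100 = 325.46; Marchetti 157,679/658,806 × $42,100 = 10,076.24; Delacroix 227,464/658,806 × $42,100 = 14,535.74; Nwosu 242,992/658,806 × $42,100 = 15,528.04; Becker 25,578/658,806 × $42,100 = 1,634.52.
After rounding ($25): Orozco $325; Marchetti $10,075; Delacroix $14,525; Nwosu $15,525; Becker $1,625. Sum = $42,075.
Difference $42,100 − $42,075 = +$25 applied to largest capital contributed (Nwosu): Nwosu becomes $15,550.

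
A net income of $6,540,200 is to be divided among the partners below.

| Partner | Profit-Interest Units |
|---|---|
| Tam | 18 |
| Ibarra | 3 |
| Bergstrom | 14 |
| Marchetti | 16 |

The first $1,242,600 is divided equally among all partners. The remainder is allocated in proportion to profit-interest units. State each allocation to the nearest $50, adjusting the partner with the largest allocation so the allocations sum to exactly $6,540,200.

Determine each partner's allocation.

Equal tier: $1,242,600 ÷ 4 = $310,650 apiece.
Remainder $5,297,600 by profit-interest units (total 51): Tam 1,869,741.18 → $1,869,750; Ibarra 311,623.53 → $311,600; Bergstrom 1,454,243.14 → $1,454,250; Marchetti 1,661,992.16 → $1,662,000.
Totals: Tam $310,650 + $1,869,750 = $2,180,400; Ibarra $310,650 + $311,600 = $622,250; Bergstrom $310,650 + $1,454,250 = $1,764,900; Marchetti $310,650 + $1,662,000 = $1,972,650.

Tam: $2,180,400 | Ibarra: $622,250 | Bergstrom: $1,764,900 | Marchetti: $1,972,650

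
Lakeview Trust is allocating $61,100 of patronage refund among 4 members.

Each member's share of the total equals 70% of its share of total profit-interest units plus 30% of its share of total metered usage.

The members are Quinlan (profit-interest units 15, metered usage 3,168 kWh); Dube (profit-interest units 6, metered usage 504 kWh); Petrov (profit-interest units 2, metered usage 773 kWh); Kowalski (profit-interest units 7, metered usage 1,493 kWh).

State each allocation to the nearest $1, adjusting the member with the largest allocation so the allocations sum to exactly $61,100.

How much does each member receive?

Quinlan: $31,164 · Dube: $10,110 · Petrov: $5,238 · Kowalski: $14,588

Totals — profit-interest units 30, metered usage 5,938.
Composite weights (70% profit-interest units + 30% metered usage): Quinlan 0.5101; Dube 0.1655; Petrov 0.0857; Kowalski 0.2388.
Proportional shares: Quinlan 31,164.29; Dube 10,109.80; Petrov 5,237.51; Kowalski 14,588.41.
At nearest $1: Quinlan $31,164; Dube $10,110; Petrov $5,238; Kowalski $14,588. Sum = $61,100.
No rounding difference to absorb.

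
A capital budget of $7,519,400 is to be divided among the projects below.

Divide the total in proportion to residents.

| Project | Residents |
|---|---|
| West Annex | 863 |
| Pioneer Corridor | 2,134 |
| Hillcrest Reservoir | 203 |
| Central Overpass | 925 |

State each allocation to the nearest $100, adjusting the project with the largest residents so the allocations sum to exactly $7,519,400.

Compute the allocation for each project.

Sum of residents: 4,125.
Proportional shares: West Annex 863/4,125 × $7,519,400 = 1,573,149.62; Pioneer Corridor 2,134/4,125 × $7,519,400 = 3,890,036.27; Hillcrest Reservoir 203/4,125 × $7,519,400 = 370,045.62; Central Overpass 925/4,125 × $7,519,400 = 1,686,168.48.
Rounded to nearest $100: West Annex $1,573,100; Pioneer Corridor $3,890,000; Hillcrest Reservoir $370,000; Central Overpass $1,686,200. Sum = $7,519,300.
Difference $7,519,400 − $7,519,300 = +$100 applied to largest residents (Pioneer Corridor): Pioneer Corridor becomes $3,890,100.

West Annex: $1,573,100 | Pioneer Corridor: $3,890,100 | Hillcrest Reservoir: $370,000 | Central Overpass: $1,686,200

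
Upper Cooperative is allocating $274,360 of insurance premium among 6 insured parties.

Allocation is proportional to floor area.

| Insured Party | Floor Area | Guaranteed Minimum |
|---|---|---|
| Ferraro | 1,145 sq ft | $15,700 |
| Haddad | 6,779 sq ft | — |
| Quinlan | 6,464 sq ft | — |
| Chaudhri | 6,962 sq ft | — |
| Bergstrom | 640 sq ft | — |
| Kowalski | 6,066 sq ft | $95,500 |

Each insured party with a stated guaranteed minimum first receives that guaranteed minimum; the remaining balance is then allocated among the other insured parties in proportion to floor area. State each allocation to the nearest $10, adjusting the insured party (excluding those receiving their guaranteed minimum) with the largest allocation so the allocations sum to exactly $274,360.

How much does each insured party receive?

Ferraro: $15,700 · Haddad: $53,060 · Quinlan: $50,600 · Chaudhri: $54,490 · Bergstrom: $5,010 · Kowalski: $95,500

Fund the minimums — Ferraro $15,700; Kowalski $95,500. Residual $163,160.
Residual split over remaining floor area 20,845: Haddad 53,061.24 → $53,060; Quinlan 50,595.65 → $50,600; Chaudhri 54,493.64 → $54,490; Bergstrom 5,009.47 → $5,010.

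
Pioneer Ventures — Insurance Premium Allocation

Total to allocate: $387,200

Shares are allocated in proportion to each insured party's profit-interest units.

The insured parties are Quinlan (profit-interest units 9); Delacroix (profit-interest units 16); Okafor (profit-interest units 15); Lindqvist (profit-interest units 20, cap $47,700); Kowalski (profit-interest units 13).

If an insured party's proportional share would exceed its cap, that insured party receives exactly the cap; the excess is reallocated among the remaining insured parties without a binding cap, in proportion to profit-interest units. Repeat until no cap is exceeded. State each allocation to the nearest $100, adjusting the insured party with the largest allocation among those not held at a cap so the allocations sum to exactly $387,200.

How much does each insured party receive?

Quinlan: $57,700; Delacroix: $102,400; Okafor: $96,100; Lindqvist: $47,700; Kowalski: $83,300

Total profit-interest units = 73.
Unconstrained shares: Quinlan 47,736.99; Delacroix 84,865.75; Okafor 79,561.64; Lindqvist 106,082.19; Kowalski 68,953.42.
Capped: Lindqvist ($47,700); remaining pool $339,500 reallocated over remaining profit-interest units 53.
Remaining shares: Quinlan 57,650.94 → $57,700; Delacroix 102,490.57 → $102,500; Okafor 96,084.91 → $96,100; Kowalski 83,273.58 → $83,300.
Rounding difference −$100 applied to Delacroix → $102,400.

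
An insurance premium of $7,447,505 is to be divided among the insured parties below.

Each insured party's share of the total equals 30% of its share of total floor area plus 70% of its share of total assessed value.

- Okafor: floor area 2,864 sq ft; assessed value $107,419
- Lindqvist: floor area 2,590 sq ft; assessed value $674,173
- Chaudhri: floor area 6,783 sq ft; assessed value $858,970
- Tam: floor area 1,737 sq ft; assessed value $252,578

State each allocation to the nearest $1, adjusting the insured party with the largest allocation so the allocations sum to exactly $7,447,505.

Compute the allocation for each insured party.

Okafor: $753,721 | Lindqvist: $2,270,616 | Chaudhri: $3,449,906 | Tam: $973,262

Floor area total 13,974; assessed value total 1,893,140.
Blended shares (30% floor area + 70% assessed value): Okafor 0.1012; Lindqvist 0.3049; Chaudhri 0.4632; Tam 0.1307.
Proportional shares: Okafor 753,720.60; Lindqvist 2,270,616.33; Chaudhri 3,449,906.30; Tam 973,261.78.
Rounded to nearest $1: Okafor $753,721; Lindqvist $2,270,616; Chaudhri $3,449,906; Tam $973,262. Sum = $7,447,505.
Rounded total matches; no reconciliation needed.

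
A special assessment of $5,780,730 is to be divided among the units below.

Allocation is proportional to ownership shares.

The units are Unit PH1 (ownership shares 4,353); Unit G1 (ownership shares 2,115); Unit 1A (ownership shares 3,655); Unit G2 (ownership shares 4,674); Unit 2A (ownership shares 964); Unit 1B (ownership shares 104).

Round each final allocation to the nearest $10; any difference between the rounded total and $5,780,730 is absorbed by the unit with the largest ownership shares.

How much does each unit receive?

Sum of ownership shares: 15,865.
Pro-rata amounts: Unit PH1 4,353/15,865 × $5,780,730 = 1,586,102.60; Unit G1 2,115/15,865 × $5,780,730 = 770,642.54; Unit 1A 3,655/15,865 × $5,780,730 = 1,331,772.34; Unit G2 4,674/15,865 × $5,780,730 = 1,703,065.37; Unit 2A 964/15,865 × $5,780,730 = 351,252.68; Unit 1B 104/15,865 × $5,780,730 = 37,894.48.
After rounding ($10): Unit PH1 $1,586,100; Unit G1 $770,640; Unit 1A $1,331,770; Unit G2 $1,703,070; Unit 2A $351,250; Unit 1B $37,890. Sum = $5,780,720.
Difference $5,780,730 − $5,780,720 = +$10 applied to largest ownership shares (Unit G2): Unit G2 becomes $1,703,080.

Unit PH1: $1,586,100 | Unit G1: $770,640 | Unit 1A: $1,331,770 | Unit G2: $1,703,080 | Unit 2A: $351,250 | Unit 1B: $37,890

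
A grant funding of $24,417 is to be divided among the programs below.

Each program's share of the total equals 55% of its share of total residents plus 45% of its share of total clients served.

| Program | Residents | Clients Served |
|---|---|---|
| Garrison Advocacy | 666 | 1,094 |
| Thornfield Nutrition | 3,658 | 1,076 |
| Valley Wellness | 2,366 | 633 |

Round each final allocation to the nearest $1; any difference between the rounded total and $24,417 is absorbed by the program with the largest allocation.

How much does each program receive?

Garrison Advocacy: $5,625 | Thornfield Nutrition: $11,561 | Valley Wellness: $7,231

Residents total 6,690; clients served total 2,803.
Blended shares (55% residents + 45% clients served): Garrison Advocacy 0.2304; Thornfield Nutrition 0.4735; Valley Wellness 0.2961.
Proportional shares: Garrison Advocacy 5,625.35; Thornfield Nutrition 11,560.86; Valley Wellness 7,230.79.
Rounded to nearest $1: Garrison Advocacy $5,625; Thornfield Nutrition $11,561; Valley Wellness $7,231. Sum = $24,417.
No rounding difference to absorb.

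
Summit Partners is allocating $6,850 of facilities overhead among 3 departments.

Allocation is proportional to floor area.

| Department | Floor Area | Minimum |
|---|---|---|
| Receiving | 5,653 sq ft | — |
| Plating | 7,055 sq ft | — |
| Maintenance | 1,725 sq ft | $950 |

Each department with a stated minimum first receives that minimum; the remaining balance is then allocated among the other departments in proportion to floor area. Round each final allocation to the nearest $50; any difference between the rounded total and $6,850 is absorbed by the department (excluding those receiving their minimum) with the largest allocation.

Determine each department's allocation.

Guaranteed amounts: Maintenance $950. Balance $5,900.
Balance split over remaining floor area 12,708: Receiving 2,624.54 → $2,600; Plating 3,275.46 → $3,300.

Receiving: $2,600; Plating: $3,300; Maintenance: $950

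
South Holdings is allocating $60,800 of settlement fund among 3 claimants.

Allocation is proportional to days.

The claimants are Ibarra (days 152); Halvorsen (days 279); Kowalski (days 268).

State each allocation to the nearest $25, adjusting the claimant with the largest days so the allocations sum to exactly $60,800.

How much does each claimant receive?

Days total: 152 + 279 + 268 = 699.
Pro-rata amounts: Ibarra 13,221.17; Halvorsen 24,267.81; Kowalski 23,311.02.
At nearest $25: Ibarra $13,225; Halvorsen $24,275; Kowalski $23,300. Sum = $60,800.
Rounded total matches; no reconciliation needed.

Ibarra: $13,225; Halvorsen: $24,275; Kowalski: $23,300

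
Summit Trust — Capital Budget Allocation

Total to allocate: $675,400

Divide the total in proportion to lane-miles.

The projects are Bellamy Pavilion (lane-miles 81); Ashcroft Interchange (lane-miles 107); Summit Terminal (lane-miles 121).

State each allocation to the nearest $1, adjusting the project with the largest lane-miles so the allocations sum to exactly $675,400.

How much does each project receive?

Bellamy Pavilion: $177,047 · Ashcroft Interchange: $233,876 · Summit Terminal: $264,477

Lane-miles total: 81 + 107 + 121 = 309.
Raw shares: Bellamy Pavilion 177,046.60; Ashcroft Interchange 233,876.38; Summit Terminal 264,477.02.
Rounded to nearest $1: Bellamy Pavilion $177,047; Ashcroft Interchange $233,876; Summit Terminal $264,477. Sum = $675,400.
Sum already equals the total — no adjustment.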